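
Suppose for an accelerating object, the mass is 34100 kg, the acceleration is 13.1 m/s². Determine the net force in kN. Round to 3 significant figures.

From Newton's second law: F = m·a.
m = 34100 kg; a = 13.1 m/s².
F = 4.467×10^5 N
4.467×10^5 N × (1 kN / 1000 N) = 446.7 kN

447 kN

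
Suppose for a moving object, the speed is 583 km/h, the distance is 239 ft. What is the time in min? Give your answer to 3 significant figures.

0.00750 min

Rearranging v = d/t for t: t = d/v.
v = 583 km/h = 161.9 m/s; d = 239 ft = 72.85 m.
t = 0.4498 s
0.4498 s × (1 min / 60.00 s) = 0.007497 min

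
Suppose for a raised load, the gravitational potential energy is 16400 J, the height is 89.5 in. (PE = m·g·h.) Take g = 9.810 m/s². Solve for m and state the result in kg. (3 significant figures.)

735 kg

Rearranging: m = PE/(g·h).
PE = 16400 J; h = 89.5 in = 2.273 m; g = 9.810 m/s².
m = 735.4 kg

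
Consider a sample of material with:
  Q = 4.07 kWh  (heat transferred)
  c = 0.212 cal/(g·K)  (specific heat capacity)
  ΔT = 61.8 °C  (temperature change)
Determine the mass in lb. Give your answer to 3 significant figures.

589 lb

Rearranging: m = Q/(c·ΔT).
Q = 4.07 kWh = 1.465×10^7 J; c = 0.212 cal/(g·K) = 887.0 J/(kg·K); ΔT = 61.8 °C = 61.80 K.
m = 267.3 kg
267.3 kg × (1 lb / 0.4536 kg) = 589.3 lb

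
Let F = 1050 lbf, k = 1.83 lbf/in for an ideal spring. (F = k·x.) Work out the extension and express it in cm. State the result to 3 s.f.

1460 cm

Solving F = k·x for x: x = F/k.
F = 1050 lbf = 4671 N; k = 1.83 lbf/in = 320.5 N/m.
x = 14.57 m
14.57 m × (1 cm / 0.01000 m) = 1457 cm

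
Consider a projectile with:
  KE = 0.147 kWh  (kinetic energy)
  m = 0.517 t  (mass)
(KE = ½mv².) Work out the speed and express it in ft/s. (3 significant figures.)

148 ft/s

Rearranging: v = √(2·KE/m).
KE = 0.147 kWh = 5.292×10^5 J; m = 0.517 t = 517.0 kg.
v = 45.25 m/s
45.25 m/s × (1 ft/s / 0.3048 m/s) = 148.4 ft/s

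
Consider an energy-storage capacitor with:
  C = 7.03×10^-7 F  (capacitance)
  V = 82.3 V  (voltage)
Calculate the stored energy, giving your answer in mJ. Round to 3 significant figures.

Directly: E = ½CV².
C = 7.03×10^-7 F; V = 82.3 V.
E = 0.002381 J
0.002381 J × (1 mJ / 0.001000 J) = 2.381 mJ

2.38 mJ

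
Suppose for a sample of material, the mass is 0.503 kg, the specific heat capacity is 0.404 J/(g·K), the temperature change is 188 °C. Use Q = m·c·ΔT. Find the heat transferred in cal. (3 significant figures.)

Directly: Q = mcΔT.
m = 0.503 kg; c = 0.404 J/(g·K) = 404.0 J/(kg·K); ΔT = 188 °C = 188.0 K.
Q = 38204 J
38204 J × (1 cal / 4.184 J) = 9131 cal

9130 cal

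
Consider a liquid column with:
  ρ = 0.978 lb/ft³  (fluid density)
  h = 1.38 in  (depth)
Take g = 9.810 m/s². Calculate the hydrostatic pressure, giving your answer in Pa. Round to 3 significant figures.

Directly: P = ρgh.
ρ = 0.978 lb/ft³ = 15.67 kg/m³; h = 1.38 in = 0.03505 m; g = 9.810 m/s².
P = 5.387 Pa

5.39 Pa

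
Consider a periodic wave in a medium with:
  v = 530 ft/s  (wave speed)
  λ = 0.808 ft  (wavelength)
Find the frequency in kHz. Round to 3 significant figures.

Rearranging v = f·λ for f: f = v/λ.
v = 530 ft/s = 161.5 m/s; λ = 0.808 ft = 0.2463 m.
f = 655.9 Hz
655.9 Hz × (1 kHz / 1000 Hz) = 0.6559 kHz

0.656 kHz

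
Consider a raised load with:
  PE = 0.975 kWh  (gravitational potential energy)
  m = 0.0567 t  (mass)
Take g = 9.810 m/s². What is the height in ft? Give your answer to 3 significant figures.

Rearranging: h = PE/(m·g).
PE = 0.975 kWh = 3.510×10^6 J; m = 0.0567 t = 56.70 kg; g = 9.810 m/s².
h = 6310 m
6310 m × (1 ft / 0.3048 m) = 20703 ft

20700 ft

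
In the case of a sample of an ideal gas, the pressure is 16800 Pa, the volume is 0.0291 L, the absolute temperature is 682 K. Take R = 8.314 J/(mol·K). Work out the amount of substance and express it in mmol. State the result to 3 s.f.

From the ideal-gas law: n = PV/(RT).
P = 16800 Pa; V = 0.0291 L = 2.910×10^-5 m³; T = 682 K; R = 8.314 J/(mol·K).
n = 8.622×10^-5 mol
8.622×10^-5 mol × (1 mmol / 0.001000 mol) = 0.08622 mmol

0.0862 mmol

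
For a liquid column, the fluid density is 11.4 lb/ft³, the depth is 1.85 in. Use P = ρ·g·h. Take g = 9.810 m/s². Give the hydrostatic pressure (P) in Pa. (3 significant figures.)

Directly: P = ρgh.
ρ = 11.4 lb/ft³ = 182.6 kg/m³; h = 1.85 in = 0.04699 m; g = 9.810 m/s².
P = 84.18 Pa  (the unit combination reduces to kg/(m·s²) = Pa)

84.2 Pa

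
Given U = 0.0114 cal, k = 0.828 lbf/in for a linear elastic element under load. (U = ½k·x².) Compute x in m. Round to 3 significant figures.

Rearranging: x = √(2U/k).
U = 0.0114 cal = 0.04770 J; k = 0.828 lbf/in = 145.0 N/m.
x = 0.02565 m

0.0256 m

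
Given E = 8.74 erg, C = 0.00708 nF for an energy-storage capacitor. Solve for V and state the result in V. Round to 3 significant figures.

497 V

Rearranging: V = √(2E/C).
E = 8.74 erg = 8.740×10^-7 J; C = 0.00708 nF = 7.080×10^-12 F.
V = 496.9 V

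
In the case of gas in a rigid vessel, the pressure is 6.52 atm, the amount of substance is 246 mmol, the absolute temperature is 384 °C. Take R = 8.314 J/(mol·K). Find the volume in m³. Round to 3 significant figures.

0.00203 m³

From the ideal-gas law: V = nRT/P.
P = 6.52 atm = 6.606×10^5 Pa; n = 246 mmol = 0.2460 mol; T = 384 °C = 657.1 K; R = 8.314 J/(mol·K).
V = 0.002034 m³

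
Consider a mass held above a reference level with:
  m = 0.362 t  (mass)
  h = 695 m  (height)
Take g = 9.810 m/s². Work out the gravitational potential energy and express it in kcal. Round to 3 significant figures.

Directly: PE = mgh.
m = 0.362 t = 362.0 kg; h = 695 m; g = 9.810 m/s².
PE = 2.468×10^6 J  (the unit combination reduces to kg·m²/s² = J)
2.468×10^6 J × (1 kcal / 4184 J) = 589.9 kcal

590 kcal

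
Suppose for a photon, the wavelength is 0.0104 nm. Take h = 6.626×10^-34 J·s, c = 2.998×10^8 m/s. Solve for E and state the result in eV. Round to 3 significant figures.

1.19×10^5 eV

E is given directly by: E = hc/λ.
λ = 0.0104 nm = 1.040×10^-11 m; h = 6.626×10^-34 J·s; c = 2.998×10^8 m/s.
E = 1.910×10^-14 J
1.910×10^-14 J × (1 eV / 1.602×10^-19 J) = 1.192×10^5 eV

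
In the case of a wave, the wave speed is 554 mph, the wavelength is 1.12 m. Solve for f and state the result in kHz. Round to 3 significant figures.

Rearranging: f = v/λ.
v = 554 mph = 247.7 m/s; λ = 1.12 m.
f = 221.1 Hz
221.1 Hz × (1 kHz / 1000 Hz) = 0.2211 kHz

0.221 kHz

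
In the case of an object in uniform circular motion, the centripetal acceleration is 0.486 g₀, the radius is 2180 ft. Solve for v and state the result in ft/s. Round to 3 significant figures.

Rearranging: v = √(a·r).
a = 0.486 g₀ = 4.766 m/s²; r = 2180 ft = 664.5 m.
v = 56.27 m/s
56.27 m/s × (1 ft/s / 0.3048 m/s) = 184.6 ft/s

185 ft/s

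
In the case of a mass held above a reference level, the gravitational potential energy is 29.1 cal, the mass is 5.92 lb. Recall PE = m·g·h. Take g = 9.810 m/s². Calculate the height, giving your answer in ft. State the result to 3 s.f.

Rearranging: h = PE/(m·g).
PE = 29.1 cal = 121.8 J; m = 5.92 lb = 2.685 kg; g = 9.810 m/s².
h = 4.622 m
4.622 m × (1 ft / 0.3048 m) = 15.16 ft

15.2 ft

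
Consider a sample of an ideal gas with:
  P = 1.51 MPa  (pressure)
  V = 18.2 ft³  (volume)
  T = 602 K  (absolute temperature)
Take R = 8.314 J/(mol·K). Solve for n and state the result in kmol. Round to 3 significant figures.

From the ideal-gas law: n = PV/(RT).
P = 1.51 MPa = 1.510×10^6 Pa; V = 18.2 ft³ = 0.5154 m³; T = 602 K; R = 8.314 J/(mol·K).
n = 155.5 mol
155.5 mol × (1 kmol / 1000 mol) = 0.1555 kmol

0.155 kmol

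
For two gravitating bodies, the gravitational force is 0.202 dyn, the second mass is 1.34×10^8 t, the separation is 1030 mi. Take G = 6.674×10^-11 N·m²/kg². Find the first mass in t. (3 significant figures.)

Rearranging: m₁ = F·r²/(G·m₂).
F = 0.202 dyn = 2.020×10^-6 N; m₂ = 1.34×10^8 t = 1.340×10^11 kg; r = 1030 mi = 1.658×10^6 m; G = 6.674×10^-11 N·m²/kg².
m₁ = 6.206×10^5 kg
6.206×10^5 kg × (1 t / 1000 kg) = 620.6 t

621 t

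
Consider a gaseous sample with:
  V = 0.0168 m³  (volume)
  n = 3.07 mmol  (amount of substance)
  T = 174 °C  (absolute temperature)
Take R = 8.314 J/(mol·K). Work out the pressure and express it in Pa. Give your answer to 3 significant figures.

679 Pa

From the ideal-gas law: P = nRT/V.
V = 0.0168 m³; n = 3.07 mmol = 0.003070 mol; T = 174 °C = 447.1 K; R = 8.314 J/(mol·K).
P = 679.3 Pa  (the unit combination reduces to kg/(m·s²) = Pa)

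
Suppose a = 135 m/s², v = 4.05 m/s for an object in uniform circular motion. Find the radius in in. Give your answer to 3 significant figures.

4.78 in

Rearranging a = v²/r for r: r = v²/a.
a = 135 m/s²; v = 4.05 m/s.
r = 0.1215 m
0.1215 m × (1 in / 0.02540 m) = 4.783 in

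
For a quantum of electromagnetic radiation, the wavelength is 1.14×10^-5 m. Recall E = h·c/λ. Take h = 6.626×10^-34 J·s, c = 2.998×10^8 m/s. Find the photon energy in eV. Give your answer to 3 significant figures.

E is given directly by: E = hc/λ.
λ = 1.14×10^-5 m; h = 6.626×10^-34 J·s; c = 2.998×10^8 m/s.
E = 1.743×10^-20 J
1.743×10^-20 J × (1 eV / 1.602×10^-19 J) = 0.1088 eV

0.109 eV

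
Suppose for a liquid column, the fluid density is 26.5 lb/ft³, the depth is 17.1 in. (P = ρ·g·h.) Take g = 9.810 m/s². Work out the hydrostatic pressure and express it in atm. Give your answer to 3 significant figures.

0.0179 atm

Directly: P = ρgh.
ρ = 26.5 lb/ft³ = 424.5 kg/m³; h = 17.1 in = 0.4343 m; g = 9.810 m/s².
P = 1809 Pa
1809 Pa × (1 atm / 1.013×10^5 Pa) = 0.01785 atm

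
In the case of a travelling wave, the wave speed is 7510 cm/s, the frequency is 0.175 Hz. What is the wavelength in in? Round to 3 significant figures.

16900 in

Solving v = f·λ for λ: λ = v/f.
v = 7510 cm/s = 75.10 m/s; f = 0.175 Hz.
λ = 429.1 m
429.1 m × (1 in / 0.02540 m) = 16895 in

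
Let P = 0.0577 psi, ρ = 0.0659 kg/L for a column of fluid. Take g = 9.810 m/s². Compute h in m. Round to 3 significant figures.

Rearranging P = ρ·g·h for h: h = P/(ρ·g).
P = 0.0577 psi = 397.8 Pa; ρ = 0.0659 kg/L = 65.90 kg/m³; g = 9.810 m/s².
h = 0.6154 m

0.615 m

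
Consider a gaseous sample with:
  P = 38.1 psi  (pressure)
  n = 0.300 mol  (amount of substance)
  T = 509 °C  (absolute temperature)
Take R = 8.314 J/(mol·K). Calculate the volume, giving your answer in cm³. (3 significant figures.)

7430 cm³

Solving PV = nRT for V: V = nRT/P.
P = 38.1 psi = 2.627×10^5 Pa; n = 0.300 mol; T = 509 °C = 782.1 K; R = 8.314 J/(mol·K).
V = 0.007426 m³
0.007426 m³ × (1 cm³ / 1.000×10^-6 m³) = 7426 cm³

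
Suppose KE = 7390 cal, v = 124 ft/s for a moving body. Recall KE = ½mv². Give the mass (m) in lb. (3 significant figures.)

95.4 lb

Rearranging: m = 2·KE/v².
KE = 7390 cal = 30920 J; v = 124 ft/s = 37.80 m/s.
m = 43.29 kg
43.29 kg × (1 lb / 0.4536 kg) = 95.44 lb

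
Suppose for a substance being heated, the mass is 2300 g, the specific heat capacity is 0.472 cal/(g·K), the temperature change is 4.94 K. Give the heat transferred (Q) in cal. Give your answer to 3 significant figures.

5360 cal

Directly: Q = mcΔT.
m = 2300 g = 2.300 kg; c = 0.472 cal/(g·K) = 1975 J/(kg·K); ΔT = 4.94 K.
Q = 22438 J  (the unit combination reduces to kg·m²/s² = J)
22438 J × (1 cal / 4.184 J) = 5363 cal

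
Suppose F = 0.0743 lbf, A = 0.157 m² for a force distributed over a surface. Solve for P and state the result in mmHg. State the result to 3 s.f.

0.0158 mmHg

P is given directly by: P = F/A.
F = 0.0743 lbf = 0.3305 N; A = 0.157 m².
P = 2.105 Pa
2.105 Pa × (1 mmHg / 133.3 Pa) = 0.01579 mmHg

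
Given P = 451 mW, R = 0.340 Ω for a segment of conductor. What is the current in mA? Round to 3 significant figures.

1150 mA

Rearranging: I = √(P/R).
P = 451 mW = 0.4510 W; R = 0.340 Ω.
I = 1.152 A
1.152 A × (1 mA / 0.001000 A) = 1152 mA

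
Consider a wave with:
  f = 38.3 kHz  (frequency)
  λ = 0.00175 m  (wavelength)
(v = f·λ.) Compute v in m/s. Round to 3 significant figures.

67.0 m/s

Directly: v = fλ.
f = 38.3 kHz = 38300 Hz; λ = 0.00175 m.
v = 67.03 m/s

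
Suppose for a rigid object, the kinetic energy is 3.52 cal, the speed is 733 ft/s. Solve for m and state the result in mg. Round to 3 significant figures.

590 mg

Solving KE = ½mv² for m: m = 2·KE/v².
KE = 3.52 cal = 14.73 J; v = 733 ft/s = 223.4 m/s.
m = 5.901×10^-4 kg
5.901×10^-4 kg × (1 mg / 1.000×10^-6 kg) = 590.1 mg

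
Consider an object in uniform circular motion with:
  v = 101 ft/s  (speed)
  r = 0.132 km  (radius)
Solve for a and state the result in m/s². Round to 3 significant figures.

7.18 m/s²

Directly: a = v²/r.
v = 101 ft/s = 30.78 m/s; r = 0.132 km = 132.0 m.
a = 7.180 m/s²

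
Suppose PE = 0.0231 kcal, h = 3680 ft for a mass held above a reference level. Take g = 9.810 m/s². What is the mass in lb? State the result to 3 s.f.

0.0194 lb

Rearranging PE = m·g·h for m: m = PE/(g·h).
PE = 0.0231 kcal = 96.65 J; h = 3680 ft = 1122 m; g = 9.810 m/s².
m = 0.008784 kg
0.008784 kg × (1 lb / 0.4536 kg) = 0.01936 lb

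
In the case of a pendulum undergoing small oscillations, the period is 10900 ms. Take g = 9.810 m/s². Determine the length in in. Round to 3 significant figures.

Rearranging: L = g·(T/2π)².
T = 10900 ms = 10.90 s; g = 9.810 m/s².
L = 29.52 m
29.52 m × (1 in / 0.02540 m) = 1162 in

1160 in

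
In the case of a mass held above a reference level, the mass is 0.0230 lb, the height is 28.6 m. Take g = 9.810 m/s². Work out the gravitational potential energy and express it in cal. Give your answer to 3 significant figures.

PE is given directly by: PE = mgh.
m = 0.0230 lb = 0.01043 kg; h = 28.6 m; g = 9.810 m/s².
PE = 2.927 J  (the unit combination reduces to kg·m²/s² = J)
2.927 J × (1 cal / 4.184 J) = 0.6996 cal

0.700 cal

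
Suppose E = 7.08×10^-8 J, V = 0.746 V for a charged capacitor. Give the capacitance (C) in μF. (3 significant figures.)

0.254 μF

Solving E = ½C·V² for C: C = 2E/V².
E = 7.08×10^-8 J; V = 0.746 V.
C = 2.544×10^-7 F
2.544×10^-7 F × (1 μF / 1.000×10^-6 F) = 0.2544 μF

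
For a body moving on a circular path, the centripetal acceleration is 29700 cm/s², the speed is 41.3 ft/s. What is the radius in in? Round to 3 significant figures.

21.0 in

Rearranging a = v²/r for r: r = v²/a.
a = 29700 cm/s² = 297.0 m/s²; v = 41.3 ft/s = 12.59 m/s.
r = 0.5335 m
0.5335 m × (1 in / 0.02540 m) = 21.01 in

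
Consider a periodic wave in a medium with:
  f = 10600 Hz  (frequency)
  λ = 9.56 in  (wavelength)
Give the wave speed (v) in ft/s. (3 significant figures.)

v is given directly by: v = fλ.
f = 10600 Hz; λ = 9.56 in = 0.2428 m.
v = 2574 m/s
2574 m/s × (1 ft/s / 0.3048 m/s) = 8445 ft/s

8440 ft/s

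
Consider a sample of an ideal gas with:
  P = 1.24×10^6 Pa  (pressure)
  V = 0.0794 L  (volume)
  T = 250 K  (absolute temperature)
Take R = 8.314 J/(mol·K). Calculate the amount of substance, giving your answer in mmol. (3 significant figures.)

From the ideal-gas law: n = PV/(RT).
P = 1.24×10^6 Pa; V = 0.0794 L = 7.940×10^-5 m³; T = 250 K; R = 8.314 J/(mol·K).
n = 0.04737 mol
0.04737 mol × (1 mmol / 0.001000 mol) = 47.37 mmol

47.4 mmol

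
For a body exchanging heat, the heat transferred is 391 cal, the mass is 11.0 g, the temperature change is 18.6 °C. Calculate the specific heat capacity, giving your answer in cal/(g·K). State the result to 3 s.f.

Solving Q = m·c·ΔT for c: c = Q/(m·ΔT).
Q = 391 cal = 1636 J; m = 11.0 g = 0.01100 kg; ΔT = 18.6 °C = 18.60 K.
c = 7996 J/(kg·K)
7996 J/(kg·K) × (1 cal/(g·K) / 4184 J/(kg·K)) = 1.911 cal/(g·K)

1.91 cal/(g·K)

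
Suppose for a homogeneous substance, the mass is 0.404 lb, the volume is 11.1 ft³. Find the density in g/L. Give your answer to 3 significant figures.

ρ is given directly by: ρ = m/V.
m = 0.404 lb = 0.1833 kg; V = 11.1 ft³ = 0.3143 m³.
ρ = 0.5830 kg/m³
Since 1 g/L = 1 kg/m³, 0.5830 g/L.

0.583 g/L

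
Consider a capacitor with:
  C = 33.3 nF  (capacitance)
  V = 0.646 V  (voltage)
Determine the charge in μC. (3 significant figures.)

0.0215 μC

Rearranging: Q = CV.
C = 33.3 nF = 3.330×10^-8 F; V = 0.646 V.
Q = 2.151×10^-8 C
2.151×10^-8 C × (1 μC / 1.000×10^-6 C) = 0.02151 μC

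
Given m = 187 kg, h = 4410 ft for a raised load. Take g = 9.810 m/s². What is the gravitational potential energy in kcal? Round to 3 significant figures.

PE is given directly by: PE = mgh.
m = 187 kg; h = 4410 ft = 1344 m; g = 9.810 m/s².
PE = 2.466×10^6 J
2.466×10^6 J × (1 kcal / 4184 J) = 589.3 kcal

589 kcal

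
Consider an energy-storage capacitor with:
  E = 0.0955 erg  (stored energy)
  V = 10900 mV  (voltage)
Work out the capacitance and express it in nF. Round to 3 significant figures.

0.161 nF

Solving E = ½C·V² for C: C = 2E/V².
E = 0.0955 erg = 9.550×10^-9 J; V = 10900 mV = 10.90 V.
C = 1.608×10^-10 F
1.608×10^-10 F × (1 nF / 1.000×10^-9 F) = 0.1608 nF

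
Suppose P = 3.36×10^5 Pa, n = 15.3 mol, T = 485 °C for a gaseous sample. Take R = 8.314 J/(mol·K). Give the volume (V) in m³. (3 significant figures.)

From the ideal-gas law: V = nRT/P.
P = 3.36×10^5 Pa; n = 15.3 mol; T = 485 °C = 758.1 K; R = 8.314 J/(mol·K).
V = 0.2870 m³

0.287 m³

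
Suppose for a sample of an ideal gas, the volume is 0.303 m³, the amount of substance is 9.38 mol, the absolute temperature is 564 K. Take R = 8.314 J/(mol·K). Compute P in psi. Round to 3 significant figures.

P is given directly by: P = nRT/V.
V = 0.303 m³; n = 9.38 mol; T = 564 K; R = 8.314 J/(mol·K).
P = 1.452×10^5 Pa  (the unit combination reduces to kg/(m·s²) = Pa)
1.452×10^5 Pa × (1 psi / 6895 Pa) = 21.05 psi

21.1 psi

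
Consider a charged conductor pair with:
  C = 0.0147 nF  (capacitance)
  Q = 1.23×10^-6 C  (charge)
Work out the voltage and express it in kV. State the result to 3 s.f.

Rearranging: V = Q/C.
C = 0.0147 nF = 1.470×10^-11 F; Q = 1.23×10^-6 C.
V = 83673 V  (the unit combination reduces to kg·m²/(A·s³) = V)
83673 V × (1 kV / 1000 V) = 83.67 kV

83.7 kV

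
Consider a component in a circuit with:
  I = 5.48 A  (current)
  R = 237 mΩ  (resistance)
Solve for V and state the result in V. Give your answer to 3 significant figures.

V is given directly by: V = IR.
I = 5.48 A; R = 237 mΩ = 0.2370 Ω.
V = 1.299 V

1.30 V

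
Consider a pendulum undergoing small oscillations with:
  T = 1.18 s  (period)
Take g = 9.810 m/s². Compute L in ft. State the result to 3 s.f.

1.14 ft

Rearranging: L = g·(T/2π)².
T = 1.18 s; g = 9.810 m/s².
L = 0.3460 m
0.3460 m × (1 ft / 0.3048 m) = 1.135 ft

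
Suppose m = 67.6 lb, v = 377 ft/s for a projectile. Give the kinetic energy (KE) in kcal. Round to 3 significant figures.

Directly: KE = ½mv².
m = 67.6 lb = 30.66 kg; v = 377 ft/s = 114.9 m/s.
KE = 2.024×10^5 J
2.024×10^5 J × (1 kcal / 4184 J) = 48.38 kcal

48.4 kcal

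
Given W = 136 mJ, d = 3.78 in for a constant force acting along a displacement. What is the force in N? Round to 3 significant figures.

1.42 N

Rearranging W = F·d for F: F = W/d.
W = 136 mJ = 0.1360 J; d = 3.78 in = 0.09601 m.
F = 1.416 N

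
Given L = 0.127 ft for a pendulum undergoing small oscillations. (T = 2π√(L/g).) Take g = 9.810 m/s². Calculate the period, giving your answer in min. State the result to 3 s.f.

Directly: T = 2π√(L/g).
L = 0.127 ft = 0.03871 m; g = 9.810 m/s².
T = 0.3947 s
0.3947 s × (1 min / 60.00 s) = 0.006578 min

0.00658 min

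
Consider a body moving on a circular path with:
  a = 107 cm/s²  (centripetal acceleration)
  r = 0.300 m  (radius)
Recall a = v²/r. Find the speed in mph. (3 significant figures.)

Rearranging: v = √(a·r).
a = 107 cm/s² = 1.070 m/s²; r = 0.300 m.
v = 0.5666 m/s
0.5666 m/s × (1 mph / 0.4470 m/s) = 1.267 mph

1.27 mph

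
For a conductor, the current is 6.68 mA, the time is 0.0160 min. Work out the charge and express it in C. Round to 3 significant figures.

q is given directly by: q = It.
I = 6.68 mA = 0.006680 A; t = 0.0160 min = 0.9600 s.
q = 0.006413 C

0.00641 C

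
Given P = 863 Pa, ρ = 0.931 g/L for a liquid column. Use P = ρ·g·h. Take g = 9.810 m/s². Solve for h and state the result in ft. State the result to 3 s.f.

310 ft

Rearranging: h = P/(ρ·g).
P = 863 Pa; ρ = 0.931 g/L = 0.9310 kg/m³; g = 9.810 m/s².
h = 94.49 m
94.49 m × (1 ft / 0.3048 m) = 310.0 ft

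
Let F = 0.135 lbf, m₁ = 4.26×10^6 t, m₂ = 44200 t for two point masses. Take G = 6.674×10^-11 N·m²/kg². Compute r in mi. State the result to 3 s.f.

Rearranging: r = √(G·m₁m₂/F).
F = 0.135 lbf = 0.6005 N; m₁ = 4.26×10^6 t = 4.260×10^9 kg; m₂ = 44200 t = 4.420×10^7 kg; G = 6.674×10^-11 N·m²/kg².
r = 4575 m
4575 m × (1 mi / 1609 m) = 2.842 mi

2.84 mi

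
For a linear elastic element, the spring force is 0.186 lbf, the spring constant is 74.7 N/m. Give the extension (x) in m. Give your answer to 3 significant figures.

0.0111 m

Rearranging: x = F/k.
F = 0.186 lbf = 0.8274 N; k = 74.7 N/m.
x = 0.01108 m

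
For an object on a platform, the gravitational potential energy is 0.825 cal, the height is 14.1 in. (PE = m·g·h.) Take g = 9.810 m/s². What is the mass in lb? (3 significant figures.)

2.17 lb

Solving PE = m·g·h for m: m = PE/(g·h).
PE = 0.825 cal = 3.452 J; h = 14.1 in = 0.3581 m; g = 9.810 m/s².
m = 0.9825 kg
0.9825 kg × (1 lb / 0.4536 kg) = 2.166 lb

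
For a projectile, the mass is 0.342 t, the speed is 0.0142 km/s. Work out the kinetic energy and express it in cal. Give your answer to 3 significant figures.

Directly: KE = ½mv².
m = 0.342 t = 342.0 kg; v = 0.0142 km/s = 14.20 m/s.
KE = 34480 J
34480 J × (1 cal / 4.184 J) = 8241 cal

8240 cal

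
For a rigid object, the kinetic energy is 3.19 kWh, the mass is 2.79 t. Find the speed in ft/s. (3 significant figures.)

298 ft/s

Solving KE = ½mv² for v: v = √(2·KE/m).
KE = 3.19 kWh = 1.148×10^7 J; m = 2.79 t = 2790 kg.
v = 90.73 m/s
90.73 m/s × (1 ft/s / 0.3048 m/s) = 297.7 ft/s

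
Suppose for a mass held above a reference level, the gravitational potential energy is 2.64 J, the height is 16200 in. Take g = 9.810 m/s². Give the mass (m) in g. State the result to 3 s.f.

0.654 g

Rearranging: m = PE/(g·h).
PE = 2.64 J; h = 16200 in = 411.5 m; g = 9.810 m/s².
m = 6.540×10^-4 kg
6.540×10^-4 kg × (1 g / 0.001000 kg) = 0.6540 g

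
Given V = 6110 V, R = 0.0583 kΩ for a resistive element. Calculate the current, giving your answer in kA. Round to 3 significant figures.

Rearranging: I = V/R.
V = 6110 V; R = 0.0583 kΩ = 58.30 Ω.
I = 104.8 A
104.8 A × (1 kA / 1000 A) = 0.1048 kA

0.105 kA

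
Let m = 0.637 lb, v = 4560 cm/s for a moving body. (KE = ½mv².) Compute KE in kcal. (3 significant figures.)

KE is given directly by: KE = ½mv².
m = 0.637 lb = 0.2889 kg; v = 4560 cm/s = 45.60 m/s.
KE = 300.4 J  (the unit combination reduces to kg·m²/s² = J)
300.4 J × (1 kcal / 4184 J) = 0.07180 kcal

0.0718 kcal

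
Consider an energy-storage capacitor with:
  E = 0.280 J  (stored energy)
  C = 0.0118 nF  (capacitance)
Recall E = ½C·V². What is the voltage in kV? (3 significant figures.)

218 kV

Solving E = ½C·V² for V: V = √(2E/C).
E = 0.280 J; C = 0.0118 nF = 1.180×10^-11 F.
V = 2.178×10^5 V
2.178×10^5 V × (1 kV / 1000 V) = 217.8 kV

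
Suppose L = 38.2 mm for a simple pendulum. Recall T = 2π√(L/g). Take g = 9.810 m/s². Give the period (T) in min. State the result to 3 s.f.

T is given directly by: T = 2π√(L/g).
L = 38.2 mm = 0.03820 m; g = 9.810 m/s².
T = 0.3921 s
0.3921 s × (1 min / 60.00 s) = 0.006535 min

0.00653 min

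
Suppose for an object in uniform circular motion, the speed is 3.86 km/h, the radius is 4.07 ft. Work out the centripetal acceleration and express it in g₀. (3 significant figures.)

Directly: a = v²/r.
v = 3.86 km/h = 1.072 m/s; r = 4.07 ft = 1.241 m.
a = 0.9267 m/s²
0.9267 m/s² × (1 g₀ / 9.807 m/s²) = 0.09450 g₀

0.0945 g₀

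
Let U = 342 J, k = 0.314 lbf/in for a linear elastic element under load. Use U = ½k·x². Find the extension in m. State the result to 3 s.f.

3.53 m

Rearranging: x = √(2U/k).
U = 342 J; k = 0.314 lbf/in = 54.99 N/m.
x = 3.527 m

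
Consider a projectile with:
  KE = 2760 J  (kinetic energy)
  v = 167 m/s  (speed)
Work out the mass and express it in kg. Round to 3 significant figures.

0.198 kg

Solving KE = ½mv² for m: m = 2·KE/v².
KE = 2760 J; v = 167 m/s.
m = 0.1979 kg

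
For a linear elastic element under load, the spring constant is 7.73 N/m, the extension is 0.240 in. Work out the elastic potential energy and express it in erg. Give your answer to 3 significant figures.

1440 erg

U is given directly by: U = ½kx².
k = 7.73 N/m; x = 0.240 in = 0.006096 m.
U = 1.436×10^-4 J
1.436×10^-4 J × (1 erg / 1.000×10^-7 J) = 1436 erg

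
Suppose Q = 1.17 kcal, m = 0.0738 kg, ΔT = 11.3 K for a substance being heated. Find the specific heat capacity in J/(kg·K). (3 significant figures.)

5870 J/(kg·K)

Rearranging: c = Q/(m·ΔT).
Q = 1.17 kcal = 4895 J; m = 0.0738 kg; ΔT = 11.3 K.
c = 5870 J/(kg·K)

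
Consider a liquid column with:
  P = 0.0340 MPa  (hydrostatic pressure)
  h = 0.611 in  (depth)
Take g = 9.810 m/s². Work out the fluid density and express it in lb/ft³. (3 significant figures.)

13900 lb/ft³

Solving P = ρ·g·h for ρ: ρ = P/(g·h).
P = 0.0340 MPa = 34000 Pa; h = 0.611 in = 0.01552 m; g = 9.810 m/s².
ρ = 2.233×10^5 kg/m³
2.233×10^5 kg/m³ × (1 lb/ft³ / 16.02 kg/m³) = 13942 lb/ft³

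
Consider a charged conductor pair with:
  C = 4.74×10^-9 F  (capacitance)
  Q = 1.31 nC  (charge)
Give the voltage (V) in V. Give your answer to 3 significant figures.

0.276 V

Rearranging C = Q/V for V: V = Q/C.
C = 4.74×10^-9 F; Q = 1.31 nC = 1.310×10^-9 C.
V = 0.2764 V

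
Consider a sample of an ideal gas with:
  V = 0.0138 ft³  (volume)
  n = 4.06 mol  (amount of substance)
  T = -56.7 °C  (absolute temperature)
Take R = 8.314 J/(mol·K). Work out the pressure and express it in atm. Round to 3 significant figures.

Directly: P = nRT/V.
V = 0.0138 ft³ = 3.908×10^-4 m³; n = 4.06 mol; T = -56.7 °C = 216.4 K; R = 8.314 J/(mol·K).
P = 1.870×10^7 Pa
1.870×10^7 Pa × (1 atm / 1.013×10^5 Pa) = 184.5 atm

185 atm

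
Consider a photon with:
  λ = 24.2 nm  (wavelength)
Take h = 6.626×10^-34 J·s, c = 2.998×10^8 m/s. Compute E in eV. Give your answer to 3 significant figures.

51.2 eV

Directly: E = hc/λ.
λ = 24.2 nm = 2.420×10^-8 m; h = 6.626×10^-34 J·s; c = 2.998×10^8 m/s.
E = 8.209×10^-18 J  (the unit combination reduces to kg·m²/s² = J)
8.209×10^-18 J × (1 eV / 1.602×10^-19 J) = 51.23 eV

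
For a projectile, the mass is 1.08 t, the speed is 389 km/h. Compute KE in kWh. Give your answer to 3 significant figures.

Directly: KE = ½mv².
m = 1.08 t = 1080 kg; v = 389 km/h = 108.1 m/s.
KE = 6.305×10^6 J
6.305×10^6 J × (1 kWh / 3.600×10^6 J) = 1.751 kWh

1.75 kWh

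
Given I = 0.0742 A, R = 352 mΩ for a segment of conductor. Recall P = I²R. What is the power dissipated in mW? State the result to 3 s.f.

Directly: P = I²R.
I = 0.0742 A; R = 352 mΩ = 0.3520 Ω.
P = 0.001938 W
0.001938 W × (1 mW / 0.001000 W) = 1.938 mW

1.94 mW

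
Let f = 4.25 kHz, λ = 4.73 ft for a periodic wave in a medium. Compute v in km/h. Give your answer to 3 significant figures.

Directly: v = fλ.
f = 4.25 kHz = 4250 Hz; λ = 4.73 ft = 1.442 m.
v = 6127 m/s
6127 m/s × (1 km/h / 0.2778 m/s) = 22058 km/h

22100 km/h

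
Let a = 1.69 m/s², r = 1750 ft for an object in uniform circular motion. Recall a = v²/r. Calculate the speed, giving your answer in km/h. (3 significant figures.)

Rearranging a = v²/r for v: v = √(a·r).
a = 1.69 m/s²; r = 1750 ft = 533.4 m.
v = 30.02 m/s
30.02 m/s × (1 km/h / 0.2778 m/s) = 108.1 km/h

108 km/h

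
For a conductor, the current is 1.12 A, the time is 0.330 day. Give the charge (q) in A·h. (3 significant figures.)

8.87 A·h

q is given directly by: q = It.
I = 1.12 A; t = 0.330 day = 28512 s.
q = 31933 C  (the unit combination reduces to A·s = C)
31933 C × (1 A·h / 3600 C) = 8.870 A·h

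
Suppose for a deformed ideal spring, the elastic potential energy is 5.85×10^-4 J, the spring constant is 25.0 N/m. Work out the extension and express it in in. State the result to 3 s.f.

Rearranging U = ½k·x² for x: x = √(2U/k).
U = 5.85×10^-4 J; k = 25.0 N/m.
x = 0.006841 m
0.006841 m × (1 in / 0.02540 m) = 0.2693 in

0.269 in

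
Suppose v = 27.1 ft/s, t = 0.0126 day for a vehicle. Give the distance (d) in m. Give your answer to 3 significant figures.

8990 m

Solving v = d/t for d: d = v·t.
v = 27.1 ft/s = 8.260 m/s; t = 0.0126 day = 1089 s.
d = 8992 m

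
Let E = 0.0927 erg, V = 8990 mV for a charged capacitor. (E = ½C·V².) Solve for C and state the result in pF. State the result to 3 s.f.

229 pF

Solving E = ½C·V² for C: C = 2E/V².
E = 0.0927 erg = 9.270×10^-9 J; V = 8990 mV = 8.990 V.
C = 2.294×10^-10 F
2.294×10^-10 F × (1 pF / 1.000×10^-12 F) = 229.4 pF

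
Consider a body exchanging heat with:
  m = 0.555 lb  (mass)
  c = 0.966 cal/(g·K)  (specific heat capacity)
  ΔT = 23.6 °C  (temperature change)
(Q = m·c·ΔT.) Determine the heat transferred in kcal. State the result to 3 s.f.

Q is given directly by: Q = mcΔT.
m = 0.555 lb = 0.2517 kg; c = 0.966 cal/(g·K) = 4042 J/(kg·K); ΔT = 23.6 °C = 23.60 K.
Q = 24013 J
24013 J × (1 kcal / 4184 J) = 5.739 kcal

5.74 kcal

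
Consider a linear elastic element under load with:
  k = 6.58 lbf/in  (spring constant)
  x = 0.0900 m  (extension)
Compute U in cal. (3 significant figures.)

1.12 cal

U is given directly by: U = ½kx².
k = 6.58 lbf/in = 1152 N/m; x = 0.0900 m.
U = 4.667 J
4.667 J × (1 cal / 4.184 J) = 1.115 cal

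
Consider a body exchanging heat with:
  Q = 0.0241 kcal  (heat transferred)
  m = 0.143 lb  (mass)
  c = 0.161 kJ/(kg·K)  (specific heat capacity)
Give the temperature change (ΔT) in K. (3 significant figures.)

Rearranging Q = m·c·ΔT for ΔT: ΔT = Q/(m·c).
Q = 0.0241 kcal = 100.8 J; m = 0.143 lb = 0.06486 kg; c = 0.161 kJ/(kg·K) = 161.0 J/(kg·K).
ΔT = 9.656 K

9.66 K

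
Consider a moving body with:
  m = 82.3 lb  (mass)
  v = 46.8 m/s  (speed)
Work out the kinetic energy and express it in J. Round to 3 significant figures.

Directly: KE = ½mv².
m = 82.3 lb = 37.33 kg; v = 46.8 m/s.
KE = 40882 J

40900 J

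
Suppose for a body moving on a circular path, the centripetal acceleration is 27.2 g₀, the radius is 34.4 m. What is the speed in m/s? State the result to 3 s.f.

95.8 m/s

Rearranging a = v²/r for v: v = √(a·r).
a = 27.2 g₀ = 266.7 m/s²; r = 34.4 m.
v = 95.79 m/s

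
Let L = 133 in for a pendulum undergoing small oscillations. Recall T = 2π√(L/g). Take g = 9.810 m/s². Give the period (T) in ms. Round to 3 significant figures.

3690 ms

Directly: T = 2π√(L/g).
L = 133 in = 3.378 m; g = 9.810 m/s².
T = 3.687 s
3.687 s × (1 ms / 0.001000 s) = 3687 ms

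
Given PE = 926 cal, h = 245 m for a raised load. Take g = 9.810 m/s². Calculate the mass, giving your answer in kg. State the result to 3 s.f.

Solving PE = m·g·h for m: m = PE/(g·h).
PE = 926 cal = 3874 J; h = 245 m; g = 9.810 m/s².
m = 1.612 kg

1.61 kg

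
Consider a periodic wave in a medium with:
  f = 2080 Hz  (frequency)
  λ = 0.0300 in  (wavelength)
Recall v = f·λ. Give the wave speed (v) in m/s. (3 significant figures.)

1.58 m/s

Directly: v = fλ.
f = 2080 Hz; λ = 0.0300 in = 7.620×10^-4 m.
v = 1.585 m/s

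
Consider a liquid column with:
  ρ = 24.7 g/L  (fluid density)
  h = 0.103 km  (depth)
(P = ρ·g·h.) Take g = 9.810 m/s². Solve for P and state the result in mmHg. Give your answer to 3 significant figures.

Directly: P = ρgh.
ρ = 24.7 g/L = 24.70 kg/m³; h = 0.103 km = 103.0 m; g = 9.810 m/s².
P = 24958 Pa
24958 Pa × (1 mmHg / 133.3 Pa) = 187.2 mmHg

187 mmHg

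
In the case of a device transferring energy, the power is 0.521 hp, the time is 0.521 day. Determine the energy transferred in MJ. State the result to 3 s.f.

Rearranging P = W/t for W: W = P·t.
P = 0.521 hp = 388.5 W; t = 0.521 day = 45014 s.
W = 1.749×10^7 J  (the unit combination reduces to kg·m²/s² = J)
1.749×10^7 J × (1 MJ / 1.000×10^6 J) = 17.49 MJ

17.5 MJ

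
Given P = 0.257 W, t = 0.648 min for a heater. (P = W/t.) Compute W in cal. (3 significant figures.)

Rearranging P = W/t for W: W = P·t.
P = 0.257 W; t = 0.648 min = 38.88 s.
W = 9.992 J  (the unit combination reduces to kg·m²/s² = J)
9.992 J × (1 cal / 4.184 J) = 2.388 cal

2.39 cal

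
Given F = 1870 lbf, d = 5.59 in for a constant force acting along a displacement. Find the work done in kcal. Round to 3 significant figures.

0.282 kcal

W is given directly by: W = F·d.
F = 1870 lbf = 8318 N; d = 5.59 in = 0.1420 m.
W = 1181 J
1181 J × (1 kcal / 4184 J) = 0.2823 kcal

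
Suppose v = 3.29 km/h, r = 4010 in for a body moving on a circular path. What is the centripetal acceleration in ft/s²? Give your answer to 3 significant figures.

0.0269 ft/s²

Directly: a = v²/r.
v = 3.29 km/h = 0.9139 m/s; r = 4010 in = 101.9 m.
a = 0.008200 m/s²
0.008200 m/s² × (1 ft/s² / 0.3048 m/s²) = 0.02690 ft/s²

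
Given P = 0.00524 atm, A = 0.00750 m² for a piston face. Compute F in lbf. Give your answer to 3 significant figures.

Rearranging P = F/A for F: F = P·A.
P = 0.00524 atm = 530.9 Pa; A = 0.00750 m².
F = 3.982 N
3.982 N × (1 lbf / 4.448 N) = 0.8952 lbf

0.895 lbf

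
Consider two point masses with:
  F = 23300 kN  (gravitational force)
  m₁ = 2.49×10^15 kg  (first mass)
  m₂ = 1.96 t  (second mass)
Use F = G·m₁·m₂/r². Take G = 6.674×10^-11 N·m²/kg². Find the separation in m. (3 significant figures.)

From Newton's law of gravitation: r = √(G·m₁m₂/F).
F = 23300 kN = 2.330×10^7 N; m₁ = 2.49×10^15 kg; m₂ = 1.96 t = 1960 kg; G = 6.674×10^-11 N·m²/kg².
r = 3.739 m

3.74 m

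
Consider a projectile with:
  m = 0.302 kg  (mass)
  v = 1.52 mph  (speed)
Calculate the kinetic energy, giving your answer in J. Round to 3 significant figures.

0.0697 J

KE is given directly by: KE = ½mv².
m = 0.302 kg; v = 1.52 mph = 0.6795 m/s.
KE = 0.06972 J  (the unit combination reduces to kg·m²/s² = J)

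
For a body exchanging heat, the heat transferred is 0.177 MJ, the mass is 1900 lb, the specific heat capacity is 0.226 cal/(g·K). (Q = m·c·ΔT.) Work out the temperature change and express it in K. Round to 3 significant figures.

Rearranging: ΔT = Q/(m·c).
Q = 0.177 MJ = 1.770×10^5 J; m = 1900 lb = 861.8 kg; c = 0.226 cal/(g·K) = 945.6 J/(kg·K).
ΔT = 0.2172 K

0.217 K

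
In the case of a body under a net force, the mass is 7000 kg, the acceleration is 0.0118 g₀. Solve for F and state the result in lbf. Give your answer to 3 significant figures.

From Newton's second law: F = m·a.
m = 7000 kg; a = 0.0118 g₀ = 0.1157 m/s².
F = 810.0 N
810.0 N × (1 lbf / 4.448 N) = 182.1 lbf

182 lbf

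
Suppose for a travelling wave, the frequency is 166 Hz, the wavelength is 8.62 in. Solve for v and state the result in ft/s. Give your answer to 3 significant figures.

Directly: v = fλ.
f = 166 Hz; λ = 8.62 in = 0.2189 m.
v = 36.35 m/s
36.35 m/s × (1 ft/s / 0.3048 m/s) = 119.2 ft/s

119 ft/s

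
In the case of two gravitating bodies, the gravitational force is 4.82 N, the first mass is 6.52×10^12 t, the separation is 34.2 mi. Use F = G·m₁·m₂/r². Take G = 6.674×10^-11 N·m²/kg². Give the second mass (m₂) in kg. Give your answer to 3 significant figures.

33600 kg

From Newton's law of gravitation: m₂ = F·r²/(G·m₁).
F = 4.82 N; m₁ = 6.52×10^12 t = 6.520×10^15 kg; r = 34.2 mi = 55040 m; G = 6.674×10^-11 N·m²/kg².
m₂ = 33555 kg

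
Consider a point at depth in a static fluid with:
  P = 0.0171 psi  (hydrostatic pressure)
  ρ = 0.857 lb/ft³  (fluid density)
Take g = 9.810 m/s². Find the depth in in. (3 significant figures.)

34.5 in

Rearranging P = ρ·g·h for h: h = P/(ρ·g).
P = 0.0171 psi = 117.9 Pa; ρ = 0.857 lb/ft³ = 13.73 kg/m³; g = 9.810 m/s².
h = 0.8755 m
0.8755 m × (1 in / 0.02540 m) = 34.47 in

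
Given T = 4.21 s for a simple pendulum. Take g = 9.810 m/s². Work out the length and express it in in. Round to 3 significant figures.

173 in

Rearranging: L = g·(T/2π)².
T = 4.21 s; g = 9.810 m/s².
L = 4.404 m
4.404 m × (1 in / 0.02540 m) = 173.4 in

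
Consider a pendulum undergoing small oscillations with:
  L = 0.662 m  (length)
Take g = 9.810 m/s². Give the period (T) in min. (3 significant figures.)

Directly: T = 2π√(L/g).
L = 0.662 m; g = 9.810 m/s².
T = 1.632 s
1.632 s × (1 min / 60.00 s) = 0.02720 min

0.0272 min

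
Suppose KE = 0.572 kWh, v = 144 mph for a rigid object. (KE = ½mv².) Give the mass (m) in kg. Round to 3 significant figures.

Rearranging: m = 2·KE/v².
KE = 0.572 kWh = 2.059×10^6 J; v = 144 mph = 64.37 m/s.
m = 993.8 kg

994 kg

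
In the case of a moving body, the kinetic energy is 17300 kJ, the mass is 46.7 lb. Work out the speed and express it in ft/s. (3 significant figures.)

Rearranging: v = √(2·KE/m).
KE = 17300 kJ = 1.730×10^7 J; m = 46.7 lb = 21.18 kg.
v = 1278 m/s
1278 m/s × (1 ft/s / 0.3048 m/s) = 4193 ft/s

4190 ft/s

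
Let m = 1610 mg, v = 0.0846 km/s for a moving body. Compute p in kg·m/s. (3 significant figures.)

0.136 kg·m/s

Directly: p = mv.
m = 1610 mg = 0.001610 kg; v = 0.0846 km/s = 84.60 m/s.
p = 0.1362 kg·m/s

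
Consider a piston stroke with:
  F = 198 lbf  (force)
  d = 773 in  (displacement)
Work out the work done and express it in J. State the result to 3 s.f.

17300 J

W is given directly by: W = F·d.
F = 198 lbf = 880.7 N; d = 773 in = 19.63 m.
W = 17293 J  (the unit combination reduces to kg·m²/s² = J)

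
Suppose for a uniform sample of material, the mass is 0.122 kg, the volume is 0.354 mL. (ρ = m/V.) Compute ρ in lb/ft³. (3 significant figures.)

Directly: ρ = m/V.
m = 0.122 kg; V = 0.354 mL = 3.540×10^-7 m³.
ρ = 3.446×10^5 kg/m³
3.446×10^5 kg/m³ × (1 lb/ft³ / 16.02 kg/m³) = 21515 lb/ft³

21500 lb/ft³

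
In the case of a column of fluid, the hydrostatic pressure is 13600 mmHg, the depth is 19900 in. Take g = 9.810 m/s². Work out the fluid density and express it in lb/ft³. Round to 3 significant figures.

22.8 lb/ft³

Rearranging P = ρ·g·h for ρ: ρ = P/(g·h).
P = 13600 mmHg = 1.813×10^6 Pa; h = 19900 in = 505.5 m; g = 9.810 m/s².
ρ = 365.7 kg/m³
365.7 kg/m³ × (1 lb/ft³ / 16.02 kg/m³) = 22.83 lb/ft³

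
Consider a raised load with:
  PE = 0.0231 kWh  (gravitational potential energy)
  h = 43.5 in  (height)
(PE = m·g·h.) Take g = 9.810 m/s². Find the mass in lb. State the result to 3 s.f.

16900 lb

Rearranging: m = PE/(g·h).
PE = 0.0231 kWh = 83160 J; h = 43.5 in = 1.105 m; g = 9.810 m/s².
m = 7672 kg
7672 kg × (1 lb / 0.4536 kg) = 16914 lb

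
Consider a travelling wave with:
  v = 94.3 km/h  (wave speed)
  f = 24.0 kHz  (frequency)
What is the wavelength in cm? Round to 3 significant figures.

0.109 cm

Rearranging: λ = v/f.
v = 94.3 km/h = 26.19 m/s; f = 24.0 kHz = 24000 Hz.
λ = 0.001091 m
0.001091 m × (1 cm / 0.01000 m) = 0.1091 cm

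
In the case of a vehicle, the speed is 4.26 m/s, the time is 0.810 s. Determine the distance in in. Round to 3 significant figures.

Rearranging: d = v·t.
v = 4.26 m/s; t = 0.810 s.
d = 3.451 m
3.451 m × (1 in / 0.02540 m) = 135.9 in

136 in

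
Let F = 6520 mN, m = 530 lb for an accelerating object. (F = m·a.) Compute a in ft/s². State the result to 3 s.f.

From Newton's second law: a = F/m.
F = 6520 mN = 6.520 N; m = 530 lb = 240.4 kg.
a = 0.02712 m/s²
0.02712 m/s² × (1 ft/s² / 0.3048 m/s²) = 0.08898 ft/s²

0.0890 ft/s²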